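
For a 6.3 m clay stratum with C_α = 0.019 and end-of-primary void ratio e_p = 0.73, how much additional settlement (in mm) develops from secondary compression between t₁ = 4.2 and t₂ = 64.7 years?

Secondary compression: S_s = C_α·H/(1+e_p)·log₁₀(t₂/t₁)
S_s = 0.019×6.3/(1+0.73)×log₁₀(64.7/4.2)
    = 0.06919 × 1.188 = 0.08217 m

S_s ≈ 82.2 mm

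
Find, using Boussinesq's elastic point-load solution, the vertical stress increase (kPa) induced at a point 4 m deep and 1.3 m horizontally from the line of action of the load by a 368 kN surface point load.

Δσ_z ≈ 8.54 kPa

Boussinesq vertical stress below a point load on an elastic half-space:
Δσ_z = 3P/(2πz²) · [1 + (r/z)²]^(−5/2)
r/z = 1.3/4 = 0.325; [1+(r/z)²]^(−5/2) = 0.778.
Δσ_z = 3×368/(2π×4²) × 0.778 = 10.982 × 0.778 = 8.544 kPa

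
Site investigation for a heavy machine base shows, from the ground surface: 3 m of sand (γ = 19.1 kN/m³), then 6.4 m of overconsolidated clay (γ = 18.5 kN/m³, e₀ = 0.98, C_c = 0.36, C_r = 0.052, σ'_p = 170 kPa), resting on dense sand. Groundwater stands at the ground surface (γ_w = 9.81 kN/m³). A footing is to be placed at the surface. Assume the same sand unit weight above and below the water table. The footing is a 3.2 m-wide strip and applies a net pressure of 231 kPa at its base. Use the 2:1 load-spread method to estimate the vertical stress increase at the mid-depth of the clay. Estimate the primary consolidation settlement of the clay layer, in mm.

Mid-depth of clay below the ground surface: z = 3 + 6.4/2 = 6.2 m.
Total vertical stress at mid-clay: σ_v = 19.1×3 + 18.5×3.2 = 116.5 kPa.
Pore pressure: u = 9.81×(6.2 − 0) = 60.822 kPa.
Initial effective stress: σ'_0 = σ_v − u = 116.5 − 60.822 = 55.678 kPa.
Stress increase at mid-clay by the 2:1 spreading method:
Δσ = qB/(B+z) = 231×3.2/(3.2+6.2) = 78.638 kPa
Final effective stress: σ'_f = 55.678 + 78.638 = 134.32 kPa.
σ'_f = 134.32 ≤ σ'_p = 170 kPa, so the clay remains overconsolidated and only the recompression index applies:
S_c = C_r·H/(1+e₀)·log₁₀(σ'_f/σ'_0) = 0.052×6.4/1.98×log₁₀(134.32/55.678)
    = 0.16808 × 0.38246 = 0.06428 m

S_c ≈ 64.3 mm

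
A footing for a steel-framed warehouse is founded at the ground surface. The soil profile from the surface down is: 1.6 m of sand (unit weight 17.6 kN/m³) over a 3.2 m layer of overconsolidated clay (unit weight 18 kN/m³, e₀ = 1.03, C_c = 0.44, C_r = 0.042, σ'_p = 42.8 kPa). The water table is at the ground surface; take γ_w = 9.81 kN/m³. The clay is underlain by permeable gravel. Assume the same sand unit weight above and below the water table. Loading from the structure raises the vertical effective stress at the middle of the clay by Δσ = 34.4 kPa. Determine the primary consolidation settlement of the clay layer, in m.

S_c ≈ 0.116 m

Mid-depth of clay below the ground surface: z = 1.6 + 3.2/2 = 3.2 m.
Total vertical stress at mid-clay: σ_v = 17.6×1.6 + 18×1.6 = 56.96 kPa.
Pore pressure: u = 9.81×(3.2 − 0) = 31.392 kPa.
Initial effective stress: σ'_0 = σ_v − u = 56.96 − 31.392 = 25.568 kPa.
Final effective stress: σ'_f = 25.568 + 34.4 = 59.968 kPa.
σ'_f = 59.968 > σ'_p = 42.8 kPa, so the stress path crosses the preconsolidation pressure — recompression up to σ'_p, then virgin compression beyond:
S_c = H/(1+e₀)·[C_r·log₁₀(σ'_p/σ'_0) + C_c·log₁₀(σ'_f/σ'_p)]
    = 3.2/2.03 × [0.042×log₁₀(42.8/25.568) + 0.44×log₁₀(59.968/42.8)]
    = 1.5764 × [0.0093974 + 0.064449] = 0.1164 m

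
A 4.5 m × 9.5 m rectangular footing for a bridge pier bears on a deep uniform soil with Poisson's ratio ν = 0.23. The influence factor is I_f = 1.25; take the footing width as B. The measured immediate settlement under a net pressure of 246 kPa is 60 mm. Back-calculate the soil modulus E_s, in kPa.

S_e = q·B·(1−ν²)/E_s · I_f  ⇒  E_s = q·B·(1−ν²)·I_f / S_e.
E_s = 246 × 4.5 × 0.9471 × 1.25 / 0.06 = 21840 kPa

E_s ≈ 21800 kPa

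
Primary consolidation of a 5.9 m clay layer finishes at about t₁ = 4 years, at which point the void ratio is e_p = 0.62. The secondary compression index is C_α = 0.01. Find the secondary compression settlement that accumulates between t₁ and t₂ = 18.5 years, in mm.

S_s ≈ 24.2 mm

Secondary compression: S_s = C_α·H/(1+e_p)·log₁₀(t₂/t₁)
S_s = 0.01×5.9/(1+0.62)×log₁₀(18.5/4)
    = 0.03642 × 0.6651 = 0.02422 m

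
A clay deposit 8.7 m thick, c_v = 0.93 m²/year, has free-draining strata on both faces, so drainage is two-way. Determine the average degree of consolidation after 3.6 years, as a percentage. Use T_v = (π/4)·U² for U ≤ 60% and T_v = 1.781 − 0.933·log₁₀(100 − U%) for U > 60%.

Drainage path length: H_d = H/2 = 4.35 m (double drainage).
T_v = c_v·t/H_d² = 0.93×3.6/4.35² = 0.17693.
T_v = 0.17693 corresponds to the U ≤ 60% branch:
U = √(4T_v/π) = 0.4746

U ≈ 47.5 %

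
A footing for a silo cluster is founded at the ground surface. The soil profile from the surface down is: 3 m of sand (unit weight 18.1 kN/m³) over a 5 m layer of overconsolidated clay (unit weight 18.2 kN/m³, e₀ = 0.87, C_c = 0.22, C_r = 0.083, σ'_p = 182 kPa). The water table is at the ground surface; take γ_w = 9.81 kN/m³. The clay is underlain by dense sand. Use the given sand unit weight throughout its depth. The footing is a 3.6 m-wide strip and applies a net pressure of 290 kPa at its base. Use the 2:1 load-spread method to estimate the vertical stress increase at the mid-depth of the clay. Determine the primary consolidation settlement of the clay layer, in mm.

S_c ≈ 121 mm

Mid-depth of clay below the ground surface: z = 3 + 5/2 = 5.5 m.
Total vertical stress at mid-clay: σ_v = 18.1×3 + 18.2×2.5 = 99.8 kPa.
Pore pressure: u = 9.81×(5.5 − 0) = 53.955 kPa.
Initial effective stress: σ'_0 = σ_v − u = 99.8 − 53.955 = 45.845 kPa.
Stress increase at mid-clay by the 2:1 spreading method:
Δσ = qB/(B+z) = 290×3.6/(3.6+5.5) = 114.73 kPa
Final effective stress: σ'_f = 45.845 + 114.73 = 160.57 kPa.
σ'_f = 160.57 ≤ σ'_p = 182 kPa, so the clay remains overconsolidated and only the recompression index applies:
S_c = C_r·H/(1+e₀)·log₁₀(σ'_f/σ'_0) = 0.083×5/1.87×log₁₀(160.57/45.845)
    = 0.22193 × 0.54437 = 0.1208 m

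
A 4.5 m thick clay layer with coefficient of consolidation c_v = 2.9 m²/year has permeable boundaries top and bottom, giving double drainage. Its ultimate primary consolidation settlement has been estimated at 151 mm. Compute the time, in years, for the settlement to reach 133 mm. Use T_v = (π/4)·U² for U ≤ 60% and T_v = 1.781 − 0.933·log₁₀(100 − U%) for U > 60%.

t ≈ 1.36 years

Drainage path length: H_d = H/2 = 2.25 m (double drainage).
U = S(t)/S_ult = 133/151 = 0.8808.
U > 60%: T_v = 1.781 − 0.933·log₁₀(100 − 88.079) = 0.77682.
t = T_v·H_d²/c_v = 0.77682×2.25²/2.9 = 1.356 years.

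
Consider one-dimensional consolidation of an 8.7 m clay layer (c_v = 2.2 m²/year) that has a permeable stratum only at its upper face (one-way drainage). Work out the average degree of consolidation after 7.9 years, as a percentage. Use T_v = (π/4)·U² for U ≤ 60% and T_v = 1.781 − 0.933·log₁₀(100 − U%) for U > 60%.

Drainage path length: H_d = H = 8.7 m (single drainage).
T_v = c_v·t/H_d² = 2.2×7.9/8.7² = 0.22962.
T_v = 0.22962 corresponds to the U ≤ 60% branch:
U = √(4T_v/π) = 0.5407

U ≈ 54.1 %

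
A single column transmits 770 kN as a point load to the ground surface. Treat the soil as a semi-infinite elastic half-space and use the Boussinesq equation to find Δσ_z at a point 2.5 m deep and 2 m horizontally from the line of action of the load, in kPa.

Boussinesq vertical stress below a point load on an elastic half-space:
Δσ_z = 3P/(2πz²) · [1 + (r/z)²]^(−5/2)
r/z = 2/2.5 = 0.8; [1+(r/z)²]^(−5/2) = 0.29033.
Δσ_z = 3×770/(2π×2.5²) × 0.29033 = 58.824 × 0.29033 = 17.08 kPa

Δσ_z ≈ 17.1 kPa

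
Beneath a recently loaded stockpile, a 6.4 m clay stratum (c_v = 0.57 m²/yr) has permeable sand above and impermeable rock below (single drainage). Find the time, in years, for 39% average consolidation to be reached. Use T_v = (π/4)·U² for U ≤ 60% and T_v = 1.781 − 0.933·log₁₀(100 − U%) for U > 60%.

Drainage path length: H_d = H = 6.4 m (single drainage).
U ≤ 60%: T_v = (π/4)·U² = (π/4)×0.39² = 0.11946.
t = T_v·H_d²/c_v = 0.11946×6.4²/0.57 = 8.584 years.

t ≈ 8.58 years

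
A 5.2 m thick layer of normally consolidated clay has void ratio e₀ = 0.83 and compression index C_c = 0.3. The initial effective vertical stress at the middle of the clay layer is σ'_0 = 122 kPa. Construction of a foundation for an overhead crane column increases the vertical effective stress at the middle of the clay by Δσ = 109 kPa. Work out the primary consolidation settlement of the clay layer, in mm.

S_c ≈ 236 mm

Final effective stress: σ'_f = σ'_0 + Δσ = 122 + 109 = 231 kPa.
Normally consolidated clay, so the full stress increment lies on the virgin compression line:
S_c = C_c·H/(1+e₀)·log₁₀(σ'_f/σ'_0) = 0.3×5.2/(1+0.83)×log₁₀(231/122)
    = 0.85246 × 0.27725 = 0.2363 m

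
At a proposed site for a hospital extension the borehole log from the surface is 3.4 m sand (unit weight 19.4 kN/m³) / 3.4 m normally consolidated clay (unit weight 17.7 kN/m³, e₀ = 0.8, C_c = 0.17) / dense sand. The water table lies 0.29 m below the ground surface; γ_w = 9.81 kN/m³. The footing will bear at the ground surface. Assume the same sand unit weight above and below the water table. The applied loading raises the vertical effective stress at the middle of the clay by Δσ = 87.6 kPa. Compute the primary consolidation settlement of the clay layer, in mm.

S_c ≈ 143 mm

Mid-depth of clay below the ground surface: z = 3.4 + 3.4/2 = 5.1 m.
Total vertical stress at mid-clay: σ_v = 19.4×3.4 + 17.7×1.7 = 96.05 kPa.
Pore pressure: u = 9.81×(5.1 − 0.29) = 47.186 kPa.
Initial effective stress: σ'_0 = σ_v − u = 96.05 − 47.186 = 48.864 kPa.
Final effective stress: σ'_f = σ'_0 + Δσ = 48.864 + 87.6 = 136.46 kPa.
Normally consolidated clay, so the full stress increment lies on the virgin compression line:
S_c = C_c·H/(1+e₀)·log₁₀(σ'_f/σ'_0) = 0.17×3.4/(1+0.8)×log₁₀(136.46/48.864)
    = 0.32111 × 0.44602 = 0.1432 m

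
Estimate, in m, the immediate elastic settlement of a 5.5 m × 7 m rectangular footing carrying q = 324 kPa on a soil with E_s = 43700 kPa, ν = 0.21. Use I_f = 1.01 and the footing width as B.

Immediate (elastic) settlement: S_e = q·B·(1−ν²)/E_s · I_f.
S_e = 324 × 5.5 × (1 − 0.21²) / 43700 × 1.01
    = 324 × 5.5 × 0.9559 / 43700 × 1.01
    = 0.03937 m

S_e ≈ 0.0394 m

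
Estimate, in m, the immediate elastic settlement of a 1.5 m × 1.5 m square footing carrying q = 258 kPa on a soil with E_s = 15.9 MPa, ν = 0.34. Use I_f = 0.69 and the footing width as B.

Immediate (elastic) settlement: S_e = q·B·(1−ν²)/E_s · I_f.
E_s = 15.9 MPa = 15900 kPa.
S_e = 258 × 1.5 × (1 − 0.34²) / 15900 × 0.69
    = 258 × 1.5 × 0.8844 / 15900 × 0.69
    = 0.01485 m

S_e ≈ 0.0149 m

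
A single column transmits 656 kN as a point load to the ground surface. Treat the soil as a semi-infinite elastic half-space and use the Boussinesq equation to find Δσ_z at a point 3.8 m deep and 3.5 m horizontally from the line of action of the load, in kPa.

Boussinesq vertical stress below a point load on an elastic half-space:
Δσ_z = 3P/(2πz²) · [1 + (r/z)²]^(−5/2)
r/z = 3.5/3.8 = 0.92105; [1+(r/z)²]^(−5/2) = 0.2153.
Δσ_z = 3×656/(2π×3.8²) × 0.2153 = 21.691 × 0.2153 = 4.67 kPa

Δσ_z ≈ 4.67 kPa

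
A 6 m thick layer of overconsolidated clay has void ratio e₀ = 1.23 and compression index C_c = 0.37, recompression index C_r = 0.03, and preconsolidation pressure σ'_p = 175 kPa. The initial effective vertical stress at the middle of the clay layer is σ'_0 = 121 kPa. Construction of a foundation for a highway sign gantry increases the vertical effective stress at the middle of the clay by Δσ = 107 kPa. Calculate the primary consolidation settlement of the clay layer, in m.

S_c ≈ 0.127 m

Final effective stress: σ'_f = 121 + 107 = 228 kPa.
σ'_f = 228 > σ'_p = 175 kPa, so the stress path crosses the preconsolidation pressure — recompression up to σ'_p, then virgin compression beyond:
S_c = H/(1+e₀)·[C_r·log₁₀(σ'_p/σ'_0) + C_c·log₁₀(σ'_f/σ'_p)]
    = 6/2.23 × [0.03×log₁₀(175/121) + 0.37×log₁₀(228/175)]
    = 2.6906 × [0.0048076 + 0.042512] = 0.1273 m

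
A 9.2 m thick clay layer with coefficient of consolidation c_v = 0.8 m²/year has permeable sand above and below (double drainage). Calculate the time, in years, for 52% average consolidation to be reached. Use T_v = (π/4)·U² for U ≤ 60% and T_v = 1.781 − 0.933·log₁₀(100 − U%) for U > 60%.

Drainage path length: H_d = H/2 = 4.6 m (double drainage).
U ≤ 60%: T_v = (π/4)·U² = (π/4)×0.52² = 0.21237.
t = T_v·H_d²/c_v = 0.21237×4.6²/0.8 = 5.617 years.

t ≈ 5.62 years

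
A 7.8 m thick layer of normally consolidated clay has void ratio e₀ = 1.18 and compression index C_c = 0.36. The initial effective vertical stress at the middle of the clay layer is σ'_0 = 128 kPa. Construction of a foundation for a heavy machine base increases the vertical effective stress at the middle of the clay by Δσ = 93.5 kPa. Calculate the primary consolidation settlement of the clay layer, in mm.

Final effective stress: σ'_f = σ'_0 + Δσ = 128 + 93.5 = 221.5 kPa.
Normally consolidated clay, so the full stress increment lies on the virgin compression line:
S_c = C_c·H/(1+e₀)·log₁₀(σ'_f/σ'_0) = 0.36×7.8/(1+1.18)×log₁₀(221.5/128)
    = 1.2881 × 0.23816 = 0.3068 m

S_c ≈ 307 mm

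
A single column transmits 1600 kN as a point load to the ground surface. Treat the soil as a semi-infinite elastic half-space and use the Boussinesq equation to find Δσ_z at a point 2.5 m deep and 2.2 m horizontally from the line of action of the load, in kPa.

Boussinesq vertical stress below a point load on an elastic half-space:
Δσ_z = 3P/(2πz²) · [1 + (r/z)²]^(−5/2)
r/z = 2.2/2.5 = 0.88; [1+(r/z)²]^(−5/2) = 0.23844.
Δσ_z = 3×1600/(2π×2.5²) × 0.23844 = 122.23 × 0.23844 = 29.14 kPa

Δσ_z ≈ 29.1 kPa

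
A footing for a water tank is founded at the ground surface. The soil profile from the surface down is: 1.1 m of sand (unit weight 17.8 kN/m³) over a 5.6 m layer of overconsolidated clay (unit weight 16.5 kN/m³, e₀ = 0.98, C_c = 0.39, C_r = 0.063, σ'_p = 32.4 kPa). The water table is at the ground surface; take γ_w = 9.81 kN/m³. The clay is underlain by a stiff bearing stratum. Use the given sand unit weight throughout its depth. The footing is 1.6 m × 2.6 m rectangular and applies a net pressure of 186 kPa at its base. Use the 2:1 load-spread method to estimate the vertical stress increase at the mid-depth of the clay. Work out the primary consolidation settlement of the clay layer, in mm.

S_c ≈ 212 mm

Mid-depth of clay below the ground surface: z = 1.1 + 5.6/2 = 3.9 m.
Total vertical stress at mid-clay: σ_v = 17.8×1.1 + 16.5×2.8 = 65.78 kPa.
Pore pressure: u = 9.81×(3.9 − 0) = 38.259 kPa.
Initial effective stress: σ'_0 = σ_v − u = 65.78 − 38.259 = 27.521 kPa.
Stress increase at mid-clay by the 2:1 spreading method:
Δσ = qBL/((B+z)(L+z)) = 186×1.6×2.6/((1.6+3.9)(2.6+3.9)) = 21.644 kPa
Final effective stress: σ'_f = 27.521 + 21.644 = 49.165 kPa.
σ'_f = 49.165 > σ'_p = 32.4 kPa, so the stress path crosses the preconsolidation pressure — recompression up to σ'_p, then virgin compression beyond:
S_c = H/(1+e₀)·[C_r·log₁₀(σ'_p/σ'_0) + C_c·log₁₀(σ'_f/σ'_p)]
    = 5.6/1.98 × [0.063×log₁₀(32.4/27.521) + 0.39×log₁₀(49.165/32.4)]
    = 2.8283 × [0.0044655 + 0.070633] = 0.2124 m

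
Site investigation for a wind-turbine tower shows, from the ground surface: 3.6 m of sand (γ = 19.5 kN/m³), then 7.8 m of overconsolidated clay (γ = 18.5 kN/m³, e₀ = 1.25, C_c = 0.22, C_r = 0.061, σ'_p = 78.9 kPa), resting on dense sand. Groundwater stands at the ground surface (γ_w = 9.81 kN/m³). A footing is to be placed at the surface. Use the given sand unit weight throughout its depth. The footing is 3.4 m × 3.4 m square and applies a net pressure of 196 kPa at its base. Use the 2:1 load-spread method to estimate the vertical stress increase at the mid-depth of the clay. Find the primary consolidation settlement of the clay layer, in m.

Mid-depth of clay below the ground surface: z = 3.6 + 7.8/2 = 7.5 m.
Total vertical stress at mid-clay: σ_v = 19.5×3.6 + 18.5×3.9 = 142.35 kPa.
Pore pressure: u = 9.81×(7.5 − 0) = 73.575 kPa.
Initial effective stress: σ'_0 = σ_v − u = 142.35 − 73.575 = 68.775 kPa.
Stress increase at mid-clay by the 2:1 spreading method:
Δσ = qBL/((B+z)(L+z)) = 196×3.4×3.4/((3.4+7.5)(3.4+7.5)) = 19.07 kPa
Final effective stress: σ'_f = 68.775 + 19.07 = 87.845 kPa.
σ'_f = 87.845 > σ'_p = 78.9 kPa, so the stress path crosses the preconsolidation pressure — recompression up to σ'_p, then virgin compression beyond:
S_c = H/(1+e₀)·[C_r·log₁₀(σ'_p/σ'_0) + C_c·log₁₀(σ'_f/σ'_p)]
    = 7.8/2.25 × [0.061×log₁₀(78.9/68.775) + 0.22×log₁₀(87.845/78.9)]
    = 3.4667 × [0.0036384 + 0.010261] = 0.04819 m

S_c ≈ 0.0482 m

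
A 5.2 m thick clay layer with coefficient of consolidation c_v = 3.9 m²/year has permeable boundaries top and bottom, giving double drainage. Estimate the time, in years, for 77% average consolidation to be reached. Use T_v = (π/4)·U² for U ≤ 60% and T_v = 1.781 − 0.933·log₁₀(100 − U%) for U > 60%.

Drainage path length: H_d = H/2 = 2.6 m (double drainage).
U > 60%: T_v = 1.781 − 0.933·log₁₀(100 − 77) = 0.51051.
t = T_v·H_d²/c_v = 0.51051×2.6²/3.9 = 0.8849 years.

t ≈ 0.885 years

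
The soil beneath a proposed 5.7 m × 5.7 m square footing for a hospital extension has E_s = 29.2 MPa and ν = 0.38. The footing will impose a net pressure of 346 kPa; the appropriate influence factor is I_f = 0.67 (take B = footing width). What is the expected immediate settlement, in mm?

Immediate (elastic) settlement: S_e = q·B·(1−ν²)/E_s · I_f.
E_s = 29.2 MPa = 29200 kPa.
S_e = 346 × 5.7 × (1 − 0.38²) / 29200 × 0.67
    = 346 × 5.7 × 0.8556 / 29200 × 0.67
    = 0.03872 m = 38.72 mm

S_e ≈ 38.7 mm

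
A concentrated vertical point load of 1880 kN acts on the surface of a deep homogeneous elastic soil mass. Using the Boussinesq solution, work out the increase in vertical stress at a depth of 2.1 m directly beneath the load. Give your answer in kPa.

Δσ_z ≈ 204 kPa

Boussinesq vertical stress below a point load on an elastic half-space:
Δσ_z = 3P/(2πz²) · [1 + (r/z)²]^(−5/2)
r/z = 0/2.1 = 0; [1+(r/z)²]^(−5/2) = 1.
Δσ_z = 3×1880/(2π×2.1²) × 1 = 203.55 × 1 = 203.6 kPa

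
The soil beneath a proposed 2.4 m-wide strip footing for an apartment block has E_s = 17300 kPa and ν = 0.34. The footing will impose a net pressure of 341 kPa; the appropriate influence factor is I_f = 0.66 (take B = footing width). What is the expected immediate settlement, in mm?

S_e ≈ 27.6 mm

Immediate (elastic) settlement: S_e = q·B·(1−ν²)/E_s · I_f.
S_e = 341 × 2.4 × (1 − 0.34²) / 17300 × 0.66
    = 341 × 2.4 × 0.8844 / 17300 × 0.66
    = 0.02761 m = 27.61 mm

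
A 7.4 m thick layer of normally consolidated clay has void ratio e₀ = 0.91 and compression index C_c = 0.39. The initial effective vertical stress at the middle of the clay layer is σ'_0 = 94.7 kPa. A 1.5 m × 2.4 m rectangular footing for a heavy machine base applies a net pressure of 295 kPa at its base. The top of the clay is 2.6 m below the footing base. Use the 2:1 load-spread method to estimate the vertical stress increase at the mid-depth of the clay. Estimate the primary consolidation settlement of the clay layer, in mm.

Mid-depth of clay below the footing base: z = 2.6 + 7.4/2 = 6.3 m.
Stress increase at mid-clay by the 2:1 spreading method:
Δσ = qBL/((B+z)(L+z)) = 295×1.5×2.4/((1.5+6.3)(2.4+6.3)) = 15.65 kPa
Final effective stress: σ'_f = σ'_0 + Δσ = 94.7 + 15.65 = 110.35 kPa.
Normally consolidated clay, so the full stress increment lies on the virgin compression line:
S_c = C_c·H/(1+e₀)·log₁₀(σ'_f/σ'_0) = 0.39×7.4/(1+0.91)×log₁₀(110.35/94.7)
    = 1.511 × 0.066422 = 0.1004 m

S_c ≈ 100 mm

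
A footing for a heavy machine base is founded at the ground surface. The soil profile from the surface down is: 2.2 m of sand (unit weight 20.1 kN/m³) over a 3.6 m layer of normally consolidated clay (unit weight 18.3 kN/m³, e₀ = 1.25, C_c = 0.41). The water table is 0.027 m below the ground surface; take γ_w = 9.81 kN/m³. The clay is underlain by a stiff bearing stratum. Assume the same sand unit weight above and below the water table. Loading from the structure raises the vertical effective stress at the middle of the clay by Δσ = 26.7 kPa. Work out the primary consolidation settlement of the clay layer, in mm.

S_c ≈ 151 mm

Mid-depth of clay below the ground surface: z = 2.2 + 3.6/2 = 4 m.
Total vertical stress at mid-clay: σ_v = 20.1×2.2 + 18.3×1.8 = 77.16 kPa.
Pore pressure: u = 9.81×(4 − 0.027) = 38.975 kPa.
Initial effective stress: σ'_0 = σ_v − u = 77.16 − 38.975 = 38.185 kPa.
Final effective stress: σ'_f = σ'_0 + Δσ = 38.185 + 26.7 = 64.885 kPa.
Normally consolidated clay, so the full stress increment lies on the virgin compression line:
S_c = C_c·H/(1+e₀)·log₁₀(σ'_f/σ'_0) = 0.41×3.6/(1+1.25)×log₁₀(64.885/38.185)
    = 0.656 × 0.23025 = 0.151 m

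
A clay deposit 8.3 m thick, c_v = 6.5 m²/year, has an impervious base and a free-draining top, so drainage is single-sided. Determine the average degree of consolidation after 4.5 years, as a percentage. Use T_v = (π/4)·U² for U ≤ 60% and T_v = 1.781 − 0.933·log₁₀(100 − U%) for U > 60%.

U ≈ 71.6 %

Drainage path length: H_d = H = 8.3 m (single drainage).
T_v = c_v·t/H_d² = 6.5×4.5/8.3² = 0.42459.
T_v = 0.42459 corresponds to the U > 60% branch:
U = 1 − 10^((1.781 − T_v)/0.933)/100 = 0.7157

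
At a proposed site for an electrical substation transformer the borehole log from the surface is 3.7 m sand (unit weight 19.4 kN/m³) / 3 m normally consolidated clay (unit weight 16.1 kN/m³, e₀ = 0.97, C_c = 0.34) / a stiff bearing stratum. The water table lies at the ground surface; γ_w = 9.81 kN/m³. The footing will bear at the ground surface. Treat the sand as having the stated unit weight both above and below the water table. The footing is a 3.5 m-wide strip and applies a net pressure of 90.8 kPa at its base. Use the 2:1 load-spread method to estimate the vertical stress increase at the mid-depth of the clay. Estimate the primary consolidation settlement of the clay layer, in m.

Mid-depth of clay below the ground surface: z = 3.7 + 3/2 = 5.2 m.
Total vertical stress at mid-clay: σ_v = 19.4×3.7 + 16.1×1.5 = 95.93 kPa.
Pore pressure: u = 9.81×(5.2 − 0) = 51.012 kPa.
Initial effective stress: σ'_0 = σ_v − u = 95.93 − 51.012 = 44.918 kPa.
Stress increase at mid-clay by the 2:1 spreading method:
Δσ = qB/(B+z) = 90.8×3.5/(3.5+5.2) = 36.529 kPa
Final effective stress: σ'_f = σ'_0 + Δσ = 44.918 + 36.529 = 81.447 kPa.
Normally consolidated clay, so the full stress increment lies on the virgin compression line:
S_c = C_c·H/(1+e₀)·log₁₀(σ'_f/σ'_0) = 0.34×3/(1+0.97)×log₁₀(81.447/44.918)
    = 0.51777 × 0.25845 = 0.1338 m

S_c ≈ 0.134 m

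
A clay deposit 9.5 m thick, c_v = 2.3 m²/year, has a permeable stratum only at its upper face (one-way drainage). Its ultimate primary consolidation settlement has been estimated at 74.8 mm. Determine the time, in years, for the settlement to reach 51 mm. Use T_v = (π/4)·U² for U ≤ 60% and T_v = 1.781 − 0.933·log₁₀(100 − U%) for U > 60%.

t ≈ 14.9 years

Drainage path length: H_d = H = 9.5 m (single drainage).
U = S(t)/S_ult = 51/74.8 = 0.6818.
U > 60%: T_v = 1.781 − 0.933·log₁₀(100 − 68.182) = 0.379.
t = T_v·H_d²/c_v = 0.379×9.5²/2.3 = 14.87 years.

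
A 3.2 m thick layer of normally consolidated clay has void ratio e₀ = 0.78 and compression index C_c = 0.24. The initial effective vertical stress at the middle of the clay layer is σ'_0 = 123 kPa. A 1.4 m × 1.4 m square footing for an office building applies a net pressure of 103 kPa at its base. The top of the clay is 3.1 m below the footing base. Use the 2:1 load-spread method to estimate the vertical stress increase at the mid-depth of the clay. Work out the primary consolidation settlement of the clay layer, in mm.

Mid-depth of clay below the footing base: z = 3.1 + 3.2/2 = 4.7 m.
Stress increase at mid-clay by the 2:1 spreading method:
Δσ = qBL/((B+z)(L+z)) = 103×1.4×1.4/((1.4+4.7)(1.4+4.7)) = 5.4254 kPa
Final effective stress: σ'_f = σ'_0 + Δσ = 123 + 5.4254 = 128.43 kPa.
Normally consolidated clay, so the full stress increment lies on the virgin compression line:
S_c = C_c·H/(1+e₀)·log₁₀(σ'_f/σ'_0) = 0.24×3.2/(1+0.78)×log₁₀(128.43/123)
    = 0.43146 × 0.018761 = 0.008095 m

S_c ≈ 8.09 mm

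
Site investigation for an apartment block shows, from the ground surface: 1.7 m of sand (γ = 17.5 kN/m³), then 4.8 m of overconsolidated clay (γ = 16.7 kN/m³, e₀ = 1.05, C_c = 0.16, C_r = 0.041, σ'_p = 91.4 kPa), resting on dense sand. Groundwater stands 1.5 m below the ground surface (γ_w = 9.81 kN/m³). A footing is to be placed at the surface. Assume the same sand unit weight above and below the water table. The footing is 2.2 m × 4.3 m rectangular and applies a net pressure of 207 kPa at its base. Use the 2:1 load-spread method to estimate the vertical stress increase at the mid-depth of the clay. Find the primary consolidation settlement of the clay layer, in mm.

S_c ≈ 25.3 mm

Mid-depth of clay below the ground surface: z = 1.7 + 4.8/2 = 4.1 m.
Total vertical stress at mid-clay: σ_v = 17.5×1.7 + 16.7×2.4 = 69.83 kPa.
Pore pressure: u = 9.81×(4.1 − 1.5) = 25.506 kPa.
Initial effective stress: σ'_0 = σ_v − u = 69.83 − 25.506 = 44.324 kPa.
Stress increase at mid-clay by the 2:1 spreading method:
Δσ = qBL/((B+z)(L+z)) = 207×2.2×4.3/((2.2+4.1)(4.3+4.1)) = 37.003 kPa
Final effective stress: σ'_f = 44.324 + 37.003 = 81.327 kPa.
σ'_f = 81.327 ≤ σ'_p = 91.4 kPa, so the clay remains overconsolidated and only the recompression index applies:
S_c = C_r·H/(1+e₀)·log₁₀(σ'_f/σ'_0) = 0.041×4.8/2.05×log₁₀(81.327/44.324)
    = 0.096002 × 0.2636 = 0.02531 m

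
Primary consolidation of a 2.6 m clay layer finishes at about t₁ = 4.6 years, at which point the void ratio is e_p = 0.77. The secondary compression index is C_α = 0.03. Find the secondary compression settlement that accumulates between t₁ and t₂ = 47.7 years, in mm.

Secondary compression: S_s = C_α·H/(1+e_p)·log₁₀(t₂/t₁)
S_s = 0.03×2.6/(1+0.77)×log₁₀(47.7/4.6)
    = 0.04407 × 1.016 = 0.04476 m

S_s ≈ 44.8 mm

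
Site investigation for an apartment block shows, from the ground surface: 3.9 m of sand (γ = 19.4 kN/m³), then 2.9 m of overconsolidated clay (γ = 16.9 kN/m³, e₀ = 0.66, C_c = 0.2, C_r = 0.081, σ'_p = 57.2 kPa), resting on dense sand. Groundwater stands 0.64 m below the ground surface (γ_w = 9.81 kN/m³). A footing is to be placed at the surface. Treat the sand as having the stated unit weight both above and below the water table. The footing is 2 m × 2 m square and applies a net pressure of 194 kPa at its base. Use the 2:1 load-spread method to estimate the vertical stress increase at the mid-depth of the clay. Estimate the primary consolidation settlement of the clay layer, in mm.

Mid-depth of clay below the ground surface: z = 3.9 + 2.9/2 = 5.35 m.
Total vertical stress at mid-clay: σ_v = 19.4×3.9 + 16.9×1.45 = 100.16 kPa.
Pore pressure: u = 9.81×(5.35 − 0.64) = 46.205 kPa.
Initial effective stress: σ'_0 = σ_v − u = 100.16 − 46.205 = 53.955 kPa.
Stress increase at mid-clay by the 2:1 spreading method:
Δσ = qBL/((B+z)(L+z)) = 194×2×2/((2+5.35)(2+5.35)) = 14.364 kPa
Final effective stress: σ'_f = 53.955 + 14.364 = 68.319 kPa.
σ'_f = 68.319 > σ'_p = 57.2 kPa, so the stress path crosses the preconsolidation pressure — recompression up to σ'_p, then virgin compression beyond:
S_c = H/(1+e₀)·[C_r·log₁₀(σ'_p/σ'_0) + C_c·log₁₀(σ'_f/σ'_p)]
    = 2.9/1.66 × [0.081×log₁₀(57.2/53.955) + 0.2×log₁₀(68.319/57.2)]
    = 1.747 × [0.0020545 + 0.015429] = 0.03054 m

S_c ≈ 30.5 mm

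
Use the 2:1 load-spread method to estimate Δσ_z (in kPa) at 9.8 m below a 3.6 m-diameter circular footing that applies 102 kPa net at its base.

By the 2:1 method the load spreads at 1 horizontal : 2 vertical, so at depth z the loaded area has grown by z in each plan dimension:
Δσ ≈ qD²/(D+z)² = 102×3.6²/(3.6+9.8)² = 7.362 kPa

Δσ_z ≈ 7.36 kPa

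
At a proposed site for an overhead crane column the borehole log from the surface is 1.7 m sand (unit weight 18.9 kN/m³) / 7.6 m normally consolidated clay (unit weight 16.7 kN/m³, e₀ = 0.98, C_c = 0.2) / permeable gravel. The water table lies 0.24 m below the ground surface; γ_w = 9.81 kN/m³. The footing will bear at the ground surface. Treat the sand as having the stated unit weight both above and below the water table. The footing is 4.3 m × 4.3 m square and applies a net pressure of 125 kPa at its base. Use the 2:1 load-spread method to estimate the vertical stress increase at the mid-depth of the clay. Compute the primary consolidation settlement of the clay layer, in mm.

Mid-depth of clay below the ground surface: z = 1.7 + 7.6/2 = 5.5 m.
Total vertical stress at mid-clay: σ_v = 18.9×1.7 + 16.7×3.8 = 95.59 kPa.
Pore pressure: u = 9.81×(5.5 − 0.24) = 51.601 kPa.
Initial effective stress: σ'_0 = σ_v − u = 95.59 − 51.601 = 43.989 kPa.
Stress increase at mid-clay by the 2:1 spreading method:
Δσ = qBL/((B+z)(L+z)) = 125×4.3×4.3/((4.3+5.5)(4.3+5.5)) = 24.065 kPa
Final effective stress: σ'_f = σ'_0 + Δσ = 43.989 + 24.065 = 68.054 kPa.
Normally consolidated clay, so the full stress increment lies on the virgin compression line:
S_c = C_c·H/(1+e₀)·log₁₀(σ'_f/σ'_0) = 0.2×7.6/(1+0.98)×log₁₀(68.054/43.989)
    = 0.76768 × 0.18951 = 0.1455 m

S_c ≈ 145 mm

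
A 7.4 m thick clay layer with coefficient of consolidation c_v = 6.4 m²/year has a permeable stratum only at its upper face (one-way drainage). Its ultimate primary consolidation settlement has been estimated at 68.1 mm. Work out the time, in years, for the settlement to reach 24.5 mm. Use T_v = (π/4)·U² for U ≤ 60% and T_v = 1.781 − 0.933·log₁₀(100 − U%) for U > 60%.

t ≈ 0.87 years

Drainage path length: H_d = H = 7.4 m (single drainage).
U = S(t)/S_ult = 24.5/68.1 = 0.3598.
U ≤ 60%: T_v = (π/4)·U² = (π/4)×0.35977² = 0.10165.
t = T_v·H_d²/c_v = 0.10165×7.4²/6.4 = 0.8697 years.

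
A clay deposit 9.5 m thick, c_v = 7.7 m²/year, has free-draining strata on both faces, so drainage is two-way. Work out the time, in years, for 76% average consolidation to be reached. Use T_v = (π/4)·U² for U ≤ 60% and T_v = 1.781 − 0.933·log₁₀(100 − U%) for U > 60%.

t ≈ 1.45 years

Drainage path length: H_d = H/2 = 4.75 m (double drainage).
U > 60%: T_v = 1.781 − 0.933·log₁₀(100 − 76) = 0.49326.
t = T_v·H_d²/c_v = 0.49326×4.75²/7.7 = 1.445 years.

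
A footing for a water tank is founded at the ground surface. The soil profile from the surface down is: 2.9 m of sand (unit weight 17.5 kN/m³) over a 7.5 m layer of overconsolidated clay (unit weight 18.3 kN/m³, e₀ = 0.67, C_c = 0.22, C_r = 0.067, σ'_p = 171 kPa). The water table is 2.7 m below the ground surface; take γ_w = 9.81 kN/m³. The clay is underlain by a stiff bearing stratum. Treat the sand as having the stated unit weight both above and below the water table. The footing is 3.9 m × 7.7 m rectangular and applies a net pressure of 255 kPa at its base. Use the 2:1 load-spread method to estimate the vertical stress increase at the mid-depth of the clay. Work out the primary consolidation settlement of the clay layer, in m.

S_c ≈ 0.0636 m

Mid-depth of clay below the ground surface: z = 2.9 + 7.5/2 = 6.65 m.
Total vertical stress at mid-clay: σ_v = 17.5×2.9 + 18.3×3.75 = 119.38 kPa.
Pore pressure: u = 9.81×(6.65 − 2.7) = 38.75 kPa.
Initial effective stress: σ'_0 = σ_v − u = 119.38 − 38.75 = 80.63 kPa.
Stress increase at mid-clay by the 2:1 spreading method:
Δσ = qBL/((B+z)(L+z)) = 255×3.9×7.7/((3.9+6.65)(7.7+6.65)) = 50.581 kPa
Final effective stress: σ'_f = 80.63 + 50.581 = 131.21 kPa.
σ'_f = 131.21 ≤ σ'_p = 171 kPa, so the clay remains overconsolidated and only the recompression index applies:
S_c = C_r·H/(1+e₀)·log₁₀(σ'_f/σ'_0) = 0.067×7.5/1.67×log₁₀(131.21/80.63)
    = 0.3009 × 0.21147 = 0.06363 m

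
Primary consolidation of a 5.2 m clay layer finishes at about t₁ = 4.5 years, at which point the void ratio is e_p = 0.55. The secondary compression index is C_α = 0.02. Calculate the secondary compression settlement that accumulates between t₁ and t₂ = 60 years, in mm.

S_s ≈ 75.5 mm

Secondary compression: S_s = C_α·H/(1+e_p)·log₁₀(t₂/t₁)
S_s = 0.02×5.2/(1+0.55)×log₁₀(60/4.5)
    = 0.0671 × 1.125 = 0.07548 m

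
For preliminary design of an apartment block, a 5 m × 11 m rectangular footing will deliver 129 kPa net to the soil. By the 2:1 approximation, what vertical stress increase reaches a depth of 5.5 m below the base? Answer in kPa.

Δσ_z ≈ 41 kPa

By the 2:1 method the load spreads at 1 horizontal : 2 vertical, so at depth z the loaded area has grown by z in each plan dimension:
Δσ = qBL/((B+z)(L+z)) = 129×5×11/((5+5.5)(11+5.5)) = 40.952 kPa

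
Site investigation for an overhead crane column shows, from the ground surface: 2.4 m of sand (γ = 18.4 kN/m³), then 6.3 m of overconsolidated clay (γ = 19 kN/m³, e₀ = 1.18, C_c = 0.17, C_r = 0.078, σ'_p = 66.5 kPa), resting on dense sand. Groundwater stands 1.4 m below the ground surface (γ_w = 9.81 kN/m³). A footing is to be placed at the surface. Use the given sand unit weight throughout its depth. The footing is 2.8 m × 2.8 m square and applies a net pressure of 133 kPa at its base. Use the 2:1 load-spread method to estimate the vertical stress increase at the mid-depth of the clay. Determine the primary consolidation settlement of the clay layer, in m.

S_c ≈ 0.0396 m

Mid-depth of clay below the ground surface: z = 2.4 + 6.3/2 = 5.55 m.
Total vertical stress at mid-clay: σ_v = 18.4×2.4 + 19×3.15 = 104.01 kPa.
Pore pressure: u = 9.81×(5.55 − 1.4) = 40.712 kPa.
Initial effective stress: σ'_0 = σ_v − u = 104.01 − 40.712 = 63.298 kPa.
Stress increase at mid-clay by the 2:1 spreading method:
Δσ = qBL/((B+z)(L+z)) = 133×2.8×2.8/((2.8+5.55)(2.8+5.55)) = 14.955 kPa
Final effective stress: σ'_f = 63.298 + 14.955 = 78.253 kPa.
σ'_f = 78.253 > σ'_p = 66.5 kPa, so the stress path crosses the preconsolidation pressure — recompression up to σ'_p, then virgin compression beyond:
S_c = H/(1+e₀)·[C_r·log₁₀(σ'_p/σ'_0) + C_c·log₁₀(σ'_f/σ'_p)]
    = 6.3/2.18 × [0.078×log₁₀(66.5/63.298) + 0.17×log₁₀(78.253/66.5)]
    = 2.8899 × [0.0016717 + 0.012015] = 0.03955 m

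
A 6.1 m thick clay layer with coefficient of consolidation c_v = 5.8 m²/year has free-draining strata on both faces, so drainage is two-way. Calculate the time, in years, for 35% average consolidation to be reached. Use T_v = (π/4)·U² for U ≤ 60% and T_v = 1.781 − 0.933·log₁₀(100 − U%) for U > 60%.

t ≈ 0.154 years

Drainage path length: H_d = H/2 = 3.05 m (double drainage).
U ≤ 60%: T_v = (π/4)·U² = (π/4)×0.35² = 0.096211.
t = T_v·H_d²/c_v = 0.096211×3.05²/5.8 = 0.1543 years.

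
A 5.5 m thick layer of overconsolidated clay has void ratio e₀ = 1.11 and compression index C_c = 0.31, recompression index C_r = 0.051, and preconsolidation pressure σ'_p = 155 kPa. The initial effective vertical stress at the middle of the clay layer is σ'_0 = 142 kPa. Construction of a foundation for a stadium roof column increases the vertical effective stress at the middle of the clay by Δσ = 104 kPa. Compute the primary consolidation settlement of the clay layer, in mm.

S_c ≈ 167 mm

Final effective stress: σ'_f = 142 + 104 = 246 kPa.
σ'_f = 246 > σ'_p = 155 kPa, so the stress path crosses the preconsolidation pressure — recompression up to σ'_p, then virgin compression beyond:
S_c = H/(1+e₀)·[C_r·log₁₀(σ'_p/σ'_0) + C_c·log₁₀(σ'_f/σ'_p)]
    = 5.5/2.11 × [0.051×log₁₀(155/142) + 0.31×log₁₀(246/155)]
    = 2.6066 × [0.0019402 + 0.062187] = 0.1672 m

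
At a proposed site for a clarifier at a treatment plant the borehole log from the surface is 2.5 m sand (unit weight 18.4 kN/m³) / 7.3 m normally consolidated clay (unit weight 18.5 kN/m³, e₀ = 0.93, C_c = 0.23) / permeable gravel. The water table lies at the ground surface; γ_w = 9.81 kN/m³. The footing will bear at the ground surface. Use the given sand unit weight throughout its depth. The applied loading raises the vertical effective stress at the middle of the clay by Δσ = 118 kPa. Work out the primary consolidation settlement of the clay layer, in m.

Mid-depth of clay below the ground surface: z = 2.5 + 7.3/2 = 6.15 m.
Total vertical stress at mid-clay: σ_v = 18.4×2.5 + 18.5×3.65 = 113.52 kPa.
Pore pressure: u = 9.81×(6.15 − 0) = 60.332 kPa.
Initial effective stress: σ'_0 = σ_v − u = 113.52 − 60.332 = 53.188 kPa.
Final effective stress: σ'_f = σ'_0 + Δσ = 53.188 + 118 = 171.19 kPa.
Normally consolidated clay, so the full stress increment lies on the virgin compression line:
S_c = C_c·H/(1+e₀)·log₁₀(σ'_f/σ'_0) = 0.23×7.3/(1+0.93)×log₁₀(171.19/53.188)
    = 0.86995 × 0.50766 = 0.4416 m

S_c ≈ 0.442 m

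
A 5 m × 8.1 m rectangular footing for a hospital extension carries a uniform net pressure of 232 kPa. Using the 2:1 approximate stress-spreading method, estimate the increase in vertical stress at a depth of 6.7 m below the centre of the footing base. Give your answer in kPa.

Δσ_z ≈ 54.3 kPa

By the 2:1 method the load spreads at 1 horizontal : 2 vertical, so at depth z the loaded area has grown by z in each plan dimension:
Δσ = qBL/((B+z)(L+z)) = 232×5×8.1/((5+6.7)(8.1+6.7)) = 54.262 kPa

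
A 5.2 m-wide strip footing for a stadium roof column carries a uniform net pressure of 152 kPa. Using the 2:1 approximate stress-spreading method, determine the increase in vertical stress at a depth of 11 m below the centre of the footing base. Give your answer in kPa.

By the 2:1 method the load spreads at 1 horizontal : 2 vertical, so at depth z the loaded area has grown by z in each plan dimension:
Δσ = qB/(B+z) = 152×5.2/(5.2+11) = 48.79 kPa

Δσ_z ≈ 48.8 kPa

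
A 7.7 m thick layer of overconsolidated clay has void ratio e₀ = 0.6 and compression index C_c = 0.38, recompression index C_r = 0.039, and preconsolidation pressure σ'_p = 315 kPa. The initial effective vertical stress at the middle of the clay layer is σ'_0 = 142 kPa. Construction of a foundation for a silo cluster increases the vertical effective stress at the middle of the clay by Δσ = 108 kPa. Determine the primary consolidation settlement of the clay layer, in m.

Final effective stress: σ'_f = 142 + 108 = 250 kPa.
σ'_f = 250 ≤ σ'_p = 315 kPa, so the clay remains overconsolidated and only the recompression index applies:
S_c = C_r·H/(1+e₀)·log₁₀(σ'_f/σ'_0) = 0.039×7.7/1.6×log₁₀(250/142)
    = 0.18769 × 0.24565 = 0.04611 m

S_c ≈ 0.0461 m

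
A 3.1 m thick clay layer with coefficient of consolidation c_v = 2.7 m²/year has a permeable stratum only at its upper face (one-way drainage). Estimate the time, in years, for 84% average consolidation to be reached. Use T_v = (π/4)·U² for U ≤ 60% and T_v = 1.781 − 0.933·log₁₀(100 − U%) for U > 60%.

t ≈ 2.34 years

Drainage path length: H_d = H = 3.1 m (single drainage).
U > 60%: T_v = 1.781 − 0.933·log₁₀(100 − 84) = 0.65756.
t = T_v·H_d²/c_v = 0.65756×3.1²/2.7 = 2.34 years.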